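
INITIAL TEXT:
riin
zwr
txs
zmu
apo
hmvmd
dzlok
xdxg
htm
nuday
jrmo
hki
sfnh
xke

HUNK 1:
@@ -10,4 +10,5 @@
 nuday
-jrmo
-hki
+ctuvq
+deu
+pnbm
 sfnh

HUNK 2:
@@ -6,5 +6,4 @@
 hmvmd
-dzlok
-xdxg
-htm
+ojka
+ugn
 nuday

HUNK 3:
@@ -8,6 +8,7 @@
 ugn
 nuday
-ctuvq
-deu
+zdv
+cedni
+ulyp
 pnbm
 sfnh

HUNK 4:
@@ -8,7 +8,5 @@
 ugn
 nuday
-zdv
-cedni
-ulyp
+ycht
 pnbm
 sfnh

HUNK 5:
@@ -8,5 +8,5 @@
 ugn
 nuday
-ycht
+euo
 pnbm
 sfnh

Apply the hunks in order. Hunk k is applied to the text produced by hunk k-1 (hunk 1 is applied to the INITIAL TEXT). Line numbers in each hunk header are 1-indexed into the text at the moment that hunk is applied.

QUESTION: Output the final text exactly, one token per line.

Hunk 1: at line 10 remove [jrmo,hki] add [ctuvq,deu,pnbm] -> 15 lines: riin zwr txs zmu apo hmvmd dzlok xdxg htm nuday ctuvq deu pnbm sfnh xke
Hunk 2: at line 6 remove [dzlok,xdxg,htm] add [ojka,ugn] -> 14 lines: riin zwr txs zmu apo hmvmd ojka ugn nuday ctuvq deu pnbm sfnh xke
Hunk 3: at line 8 remove [ctuvq,deu] add [zdv,cedni,ulyp] -> 15 lines: riin zwr txs zmu apo hmvmd ojka ugn nuday zdv cedni ulyp pnbm sfnh xke
Hunk 4: at line 8 remove [zdv,cedni,ulyp] add [ycht] -> 13 lines: riin zwr txs zmu apo hmvmd ojka ugn nuday ycht pnbm sfnh xke
Hunk 5: at line 8 remove [ycht] add [euo] -> 13 lines: riin zwr txs zmu apo hmvmd ojka ugn nuday euo pnbm sfnh xke

Answer: riin
zwr
txs
zmu
apo
hmvmd
ojka
ugn
nuday
euo
pnbm
sfnh
xke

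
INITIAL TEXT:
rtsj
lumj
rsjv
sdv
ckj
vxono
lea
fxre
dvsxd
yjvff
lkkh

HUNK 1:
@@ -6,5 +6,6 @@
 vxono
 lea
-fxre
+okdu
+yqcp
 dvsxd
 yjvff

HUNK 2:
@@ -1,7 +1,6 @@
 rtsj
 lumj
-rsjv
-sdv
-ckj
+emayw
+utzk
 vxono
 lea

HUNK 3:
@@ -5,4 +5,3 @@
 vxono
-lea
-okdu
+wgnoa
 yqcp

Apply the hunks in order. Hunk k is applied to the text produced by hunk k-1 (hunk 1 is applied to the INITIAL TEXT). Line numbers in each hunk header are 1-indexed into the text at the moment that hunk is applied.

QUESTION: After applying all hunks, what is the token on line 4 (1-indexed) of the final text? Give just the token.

Hunk 1: at line 6 remove [fxre] add [okdu,yqcp] -> 12 lines: rtsj lumj rsjv sdv ckj vxono lea okdu yqcp dvsxd yjvff lkkh
Hunk 2: at line 1 remove [rsjv,sdv,ckj] add [emayw,utzk] -> 11 lines: rtsj lumj emayw utzk vxono lea okdu yqcp dvsxd yjvff lkkh
Hunk 3: at line 5 remove [lea,okdu] add [wgnoa] -> 10 lines: rtsj lumj emayw utzk vxono wgnoa yqcp dvsxd yjvff lkkh
Final line 4: utzk

Answer: utzk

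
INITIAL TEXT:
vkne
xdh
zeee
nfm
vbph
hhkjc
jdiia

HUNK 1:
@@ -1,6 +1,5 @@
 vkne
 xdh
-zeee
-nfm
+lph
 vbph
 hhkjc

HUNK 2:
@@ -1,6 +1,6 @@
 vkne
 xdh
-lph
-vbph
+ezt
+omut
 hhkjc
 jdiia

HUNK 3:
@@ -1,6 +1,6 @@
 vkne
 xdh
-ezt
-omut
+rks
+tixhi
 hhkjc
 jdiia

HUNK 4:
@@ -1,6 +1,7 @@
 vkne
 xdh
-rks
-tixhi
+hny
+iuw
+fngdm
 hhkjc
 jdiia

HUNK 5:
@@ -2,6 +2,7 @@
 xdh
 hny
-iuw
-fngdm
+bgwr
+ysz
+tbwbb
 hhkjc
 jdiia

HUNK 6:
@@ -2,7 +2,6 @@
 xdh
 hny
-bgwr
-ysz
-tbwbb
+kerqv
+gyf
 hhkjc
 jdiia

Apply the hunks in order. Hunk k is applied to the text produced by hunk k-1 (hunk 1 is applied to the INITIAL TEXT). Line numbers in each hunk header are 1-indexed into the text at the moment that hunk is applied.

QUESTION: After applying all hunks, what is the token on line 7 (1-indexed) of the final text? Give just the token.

Answer: jdiia

Derivation:
Hunk 1: at line 1 remove [zeee,nfm] add [lph] -> 6 lines: vkne xdh lph vbph hhkjc jdiia
Hunk 2: at line 1 remove [lph,vbph] add [ezt,omut] -> 6 lines: vkne xdh ezt omut hhkjc jdiia
Hunk 3: at line 1 remove [ezt,omut] add [rks,tixhi] -> 6 lines: vkne xdh rks tixhi hhkjc jdiia
Hunk 4: at line 1 remove [rks,tixhi] add [hny,iuw,fngdm] -> 7 lines: vkne xdh hny iuw fngdm hhkjc jdiia
Hunk 5: at line 2 remove [iuw,fngdm] add [bgwr,ysz,tbwbb] -> 8 lines: vkne xdh hny bgwr ysz tbwbb hhkjc jdiia
Hunk 6: at line 2 remove [bgwr,ysz,tbwbb] add [kerqv,gyf] -> 7 lines: vkne xdh hny kerqv gyf hhkjc jdiia
Final line 7: jdiia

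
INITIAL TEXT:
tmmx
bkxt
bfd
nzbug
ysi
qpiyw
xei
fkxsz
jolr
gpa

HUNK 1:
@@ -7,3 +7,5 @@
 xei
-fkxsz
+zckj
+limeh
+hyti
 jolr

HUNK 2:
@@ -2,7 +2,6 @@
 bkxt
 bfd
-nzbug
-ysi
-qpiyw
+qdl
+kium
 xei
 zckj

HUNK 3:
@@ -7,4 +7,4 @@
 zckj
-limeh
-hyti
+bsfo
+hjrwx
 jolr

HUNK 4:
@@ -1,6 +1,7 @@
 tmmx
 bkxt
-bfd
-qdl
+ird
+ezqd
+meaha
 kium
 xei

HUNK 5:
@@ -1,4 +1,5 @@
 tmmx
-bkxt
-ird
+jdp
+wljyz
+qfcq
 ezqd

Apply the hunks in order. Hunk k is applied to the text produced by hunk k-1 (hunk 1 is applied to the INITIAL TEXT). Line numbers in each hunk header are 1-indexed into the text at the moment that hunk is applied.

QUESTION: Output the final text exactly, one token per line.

Answer: tmmx
jdp
wljyz
qfcq
ezqd
meaha
kium
xei
zckj
bsfo
hjrwx
jolr
gpa

Derivation:
Hunk 1: at line 7 remove [fkxsz] add [zckj,limeh,hyti] -> 12 lines: tmmx bkxt bfd nzbug ysi qpiyw xei zckj limeh hyti jolr gpa
Hunk 2: at line 2 remove [nzbug,ysi,qpiyw] add [qdl,kium] -> 11 lines: tmmx bkxt bfd qdl kium xei zckj limeh hyti jolr gpa
Hunk 3: at line 7 remove [limeh,hyti] add [bsfo,hjrwx] -> 11 lines: tmmx bkxt bfd qdl kium xei zckj bsfo hjrwx jolr gpa
Hunk 4: at line 1 remove [bfd,qdl] add [ird,ezqd,meaha] -> 12 lines: tmmx bkxt ird ezqd meaha kium xei zckj bsfo hjrwx jolr gpa
Hunk 5: at line 1 remove [bkxt,ird] add [jdp,wljyz,qfcq] -> 13 lines: tmmx jdp wljyz qfcq ezqd meaha kium xei zckj bsfo hjrwx jolr gpa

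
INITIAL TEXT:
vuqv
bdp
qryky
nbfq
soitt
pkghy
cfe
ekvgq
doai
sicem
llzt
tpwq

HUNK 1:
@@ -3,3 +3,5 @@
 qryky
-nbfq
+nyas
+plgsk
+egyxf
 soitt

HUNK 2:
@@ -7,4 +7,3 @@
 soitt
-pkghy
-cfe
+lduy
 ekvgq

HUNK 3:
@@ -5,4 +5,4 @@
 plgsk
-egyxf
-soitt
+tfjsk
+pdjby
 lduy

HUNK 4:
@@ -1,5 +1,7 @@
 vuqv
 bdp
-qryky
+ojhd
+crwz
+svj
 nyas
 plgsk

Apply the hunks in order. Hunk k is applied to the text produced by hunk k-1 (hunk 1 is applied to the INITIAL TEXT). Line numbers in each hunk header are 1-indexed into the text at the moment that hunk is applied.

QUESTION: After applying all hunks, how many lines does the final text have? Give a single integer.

Answer: 15

Derivation:
Hunk 1: at line 3 remove [nbfq] add [nyas,plgsk,egyxf] -> 14 lines: vuqv bdp qryky nyas plgsk egyxf soitt pkghy cfe ekvgq doai sicem llzt tpwq
Hunk 2: at line 7 remove [pkghy,cfe] add [lduy] -> 13 lines: vuqv bdp qryky nyas plgsk egyxf soitt lduy ekvgq doai sicem llzt tpwq
Hunk 3: at line 5 remove [egyxf,soitt] add [tfjsk,pdjby] -> 13 lines: vuqv bdp qryky nyas plgsk tfjsk pdjby lduy ekvgq doai sicem llzt tpwq
Hunk 4: at line 1 remove [qryky] add [ojhd,crwz,svj] -> 15 lines: vuqv bdp ojhd crwz svj nyas plgsk tfjsk pdjby lduy ekvgq doai sicem llzt tpwq
Final line count: 15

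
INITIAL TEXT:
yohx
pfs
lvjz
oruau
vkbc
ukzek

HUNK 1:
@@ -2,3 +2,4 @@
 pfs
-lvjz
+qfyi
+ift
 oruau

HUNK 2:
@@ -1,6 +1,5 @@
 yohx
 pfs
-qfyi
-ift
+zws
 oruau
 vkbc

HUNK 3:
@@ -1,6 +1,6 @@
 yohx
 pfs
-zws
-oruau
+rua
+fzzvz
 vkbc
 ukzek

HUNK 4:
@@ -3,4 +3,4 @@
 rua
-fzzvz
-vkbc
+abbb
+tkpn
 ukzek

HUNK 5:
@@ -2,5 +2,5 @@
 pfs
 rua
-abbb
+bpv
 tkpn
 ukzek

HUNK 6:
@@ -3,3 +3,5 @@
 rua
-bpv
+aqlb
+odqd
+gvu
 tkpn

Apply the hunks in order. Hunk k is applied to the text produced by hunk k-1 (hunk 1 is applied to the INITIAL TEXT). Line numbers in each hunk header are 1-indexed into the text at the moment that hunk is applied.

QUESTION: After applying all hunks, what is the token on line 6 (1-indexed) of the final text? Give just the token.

Hunk 1: at line 2 remove [lvjz] add [qfyi,ift] -> 7 lines: yohx pfs qfyi ift oruau vkbc ukzek
Hunk 2: at line 1 remove [qfyi,ift] add [zws] -> 6 lines: yohx pfs zws oruau vkbc ukzek
Hunk 3: at line 1 remove [zws,oruau] add [rua,fzzvz] -> 6 lines: yohx pfs rua fzzvz vkbc ukzek
Hunk 4: at line 3 remove [fzzvz,vkbc] add [abbb,tkpn] -> 6 lines: yohx pfs rua abbb tkpn ukzek
Hunk 5: at line 2 remove [abbb] add [bpv] -> 6 lines: yohx pfs rua bpv tkpn ukzek
Hunk 6: at line 3 remove [bpv] add [aqlb,odqd,gvu] -> 8 lines: yohx pfs rua aqlb odqd gvu tkpn ukzek
Final line 6: gvu

Answer: gvu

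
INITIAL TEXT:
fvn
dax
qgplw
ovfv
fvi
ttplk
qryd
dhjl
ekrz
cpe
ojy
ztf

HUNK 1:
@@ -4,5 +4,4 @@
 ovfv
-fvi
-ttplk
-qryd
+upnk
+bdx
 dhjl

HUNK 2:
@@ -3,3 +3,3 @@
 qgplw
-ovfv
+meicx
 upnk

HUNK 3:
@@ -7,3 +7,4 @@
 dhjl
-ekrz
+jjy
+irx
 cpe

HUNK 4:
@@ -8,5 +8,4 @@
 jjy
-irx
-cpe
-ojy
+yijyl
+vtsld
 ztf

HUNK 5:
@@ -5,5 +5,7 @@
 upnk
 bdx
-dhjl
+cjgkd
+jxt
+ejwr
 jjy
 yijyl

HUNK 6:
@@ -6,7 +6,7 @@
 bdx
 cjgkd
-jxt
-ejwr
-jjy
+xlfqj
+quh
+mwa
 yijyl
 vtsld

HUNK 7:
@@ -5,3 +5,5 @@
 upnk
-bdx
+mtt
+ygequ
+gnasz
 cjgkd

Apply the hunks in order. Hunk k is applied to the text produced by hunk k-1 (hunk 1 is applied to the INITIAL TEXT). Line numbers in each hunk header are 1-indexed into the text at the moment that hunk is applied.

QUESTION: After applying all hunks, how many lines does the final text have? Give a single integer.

Hunk 1: at line 4 remove [fvi,ttplk,qryd] add [upnk,bdx] -> 11 lines: fvn dax qgplw ovfv upnk bdx dhjl ekrz cpe ojy ztf
Hunk 2: at line 3 remove [ovfv] add [meicx] -> 11 lines: fvn dax qgplw meicx upnk bdx dhjl ekrz cpe ojy ztf
Hunk 3: at line 7 remove [ekrz] add [jjy,irx] -> 12 lines: fvn dax qgplw meicx upnk bdx dhjl jjy irx cpe ojy ztf
Hunk 4: at line 8 remove [irx,cpe,ojy] add [yijyl,vtsld] -> 11 lines: fvn dax qgplw meicx upnk bdx dhjl jjy yijyl vtsld ztf
Hunk 5: at line 5 remove [dhjl] add [cjgkd,jxt,ejwr] -> 13 lines: fvn dax qgplw meicx upnk bdx cjgkd jxt ejwr jjy yijyl vtsld ztf
Hunk 6: at line 6 remove [jxt,ejwr,jjy] add [xlfqj,quh,mwa] -> 13 lines: fvn dax qgplw meicx upnk bdx cjgkd xlfqj quh mwa yijyl vtsld ztf
Hunk 7: at line 5 remove [bdx] add [mtt,ygequ,gnasz] -> 15 lines: fvn dax qgplw meicx upnk mtt ygequ gnasz cjgkd xlfqj quh mwa yijyl vtsld ztf
Final line count: 15

Answer: 15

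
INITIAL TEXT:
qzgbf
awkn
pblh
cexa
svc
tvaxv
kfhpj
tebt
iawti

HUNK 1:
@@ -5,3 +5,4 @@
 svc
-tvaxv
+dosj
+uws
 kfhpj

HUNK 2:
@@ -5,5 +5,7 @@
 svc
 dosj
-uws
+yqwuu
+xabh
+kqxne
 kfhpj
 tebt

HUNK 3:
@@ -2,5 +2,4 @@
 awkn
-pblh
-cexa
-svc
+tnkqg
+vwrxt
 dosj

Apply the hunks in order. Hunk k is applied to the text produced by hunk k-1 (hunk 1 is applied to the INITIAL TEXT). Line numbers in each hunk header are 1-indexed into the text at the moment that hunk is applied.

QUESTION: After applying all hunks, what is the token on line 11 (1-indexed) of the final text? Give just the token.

Hunk 1: at line 5 remove [tvaxv] add [dosj,uws] -> 10 lines: qzgbf awkn pblh cexa svc dosj uws kfhpj tebt iawti
Hunk 2: at line 5 remove [uws] add [yqwuu,xabh,kqxne] -> 12 lines: qzgbf awkn pblh cexa svc dosj yqwuu xabh kqxne kfhpj tebt iawti
Hunk 3: at line 2 remove [pblh,cexa,svc] add [tnkqg,vwrxt] -> 11 lines: qzgbf awkn tnkqg vwrxt dosj yqwuu xabh kqxne kfhpj tebt iawti
Final line 11: iawti

Answer: iawti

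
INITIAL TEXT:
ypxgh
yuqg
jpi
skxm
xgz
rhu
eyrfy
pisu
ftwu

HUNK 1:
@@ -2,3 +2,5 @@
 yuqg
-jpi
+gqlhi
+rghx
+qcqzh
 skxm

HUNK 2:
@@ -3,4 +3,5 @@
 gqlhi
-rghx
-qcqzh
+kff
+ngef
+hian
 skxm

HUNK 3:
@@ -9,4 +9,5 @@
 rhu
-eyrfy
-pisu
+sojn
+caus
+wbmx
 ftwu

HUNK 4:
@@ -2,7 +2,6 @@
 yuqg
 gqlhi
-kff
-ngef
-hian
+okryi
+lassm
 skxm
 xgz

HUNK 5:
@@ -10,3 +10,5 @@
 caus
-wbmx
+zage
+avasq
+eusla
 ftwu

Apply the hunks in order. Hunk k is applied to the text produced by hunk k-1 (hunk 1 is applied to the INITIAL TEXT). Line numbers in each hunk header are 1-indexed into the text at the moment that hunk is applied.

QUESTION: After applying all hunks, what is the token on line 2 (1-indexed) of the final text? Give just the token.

Answer: yuqg

Derivation:
Hunk 1: at line 2 remove [jpi] add [gqlhi,rghx,qcqzh] -> 11 lines: ypxgh yuqg gqlhi rghx qcqzh skxm xgz rhu eyrfy pisu ftwu
Hunk 2: at line 3 remove [rghx,qcqzh] add [kff,ngef,hian] -> 12 lines: ypxgh yuqg gqlhi kff ngef hian skxm xgz rhu eyrfy pisu ftwu
Hunk 3: at line 9 remove [eyrfy,pisu] add [sojn,caus,wbmx] -> 13 lines: ypxgh yuqg gqlhi kff ngef hian skxm xgz rhu sojn caus wbmx ftwu
Hunk 4: at line 2 remove [kff,ngef,hian] add [okryi,lassm] -> 12 lines: ypxgh yuqg gqlhi okryi lassm skxm xgz rhu sojn caus wbmx ftwu
Hunk 5: at line 10 remove [wbmx] add [zage,avasq,eusla] -> 14 lines: ypxgh yuqg gqlhi okryi lassm skxm xgz rhu sojn caus zage avasq eusla ftwu
Final line 2: yuqg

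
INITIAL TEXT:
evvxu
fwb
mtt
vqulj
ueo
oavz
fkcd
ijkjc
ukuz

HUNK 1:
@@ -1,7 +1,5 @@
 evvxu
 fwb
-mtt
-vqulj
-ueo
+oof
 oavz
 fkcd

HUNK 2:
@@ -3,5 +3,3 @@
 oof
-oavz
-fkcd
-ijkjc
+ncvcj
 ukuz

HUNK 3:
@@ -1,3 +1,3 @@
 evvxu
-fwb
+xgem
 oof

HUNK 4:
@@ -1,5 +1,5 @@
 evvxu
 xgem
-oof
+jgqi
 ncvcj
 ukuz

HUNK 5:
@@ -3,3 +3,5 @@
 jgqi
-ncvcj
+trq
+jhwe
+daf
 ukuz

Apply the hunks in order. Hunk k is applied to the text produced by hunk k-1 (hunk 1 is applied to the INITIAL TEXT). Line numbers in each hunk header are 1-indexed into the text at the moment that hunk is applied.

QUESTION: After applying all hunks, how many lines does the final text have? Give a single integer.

Answer: 7

Derivation:
Hunk 1: at line 1 remove [mtt,vqulj,ueo] add [oof] -> 7 lines: evvxu fwb oof oavz fkcd ijkjc ukuz
Hunk 2: at line 3 remove [oavz,fkcd,ijkjc] add [ncvcj] -> 5 lines: evvxu fwb oof ncvcj ukuz
Hunk 3: at line 1 remove [fwb] add [xgem] -> 5 lines: evvxu xgem oof ncvcj ukuz
Hunk 4: at line 1 remove [oof] add [jgqi] -> 5 lines: evvxu xgem jgqi ncvcj ukuz
Hunk 5: at line 3 remove [ncvcj] add [trq,jhwe,daf] -> 7 lines: evvxu xgem jgqi trq jhwe daf ukuz
Final line count: 7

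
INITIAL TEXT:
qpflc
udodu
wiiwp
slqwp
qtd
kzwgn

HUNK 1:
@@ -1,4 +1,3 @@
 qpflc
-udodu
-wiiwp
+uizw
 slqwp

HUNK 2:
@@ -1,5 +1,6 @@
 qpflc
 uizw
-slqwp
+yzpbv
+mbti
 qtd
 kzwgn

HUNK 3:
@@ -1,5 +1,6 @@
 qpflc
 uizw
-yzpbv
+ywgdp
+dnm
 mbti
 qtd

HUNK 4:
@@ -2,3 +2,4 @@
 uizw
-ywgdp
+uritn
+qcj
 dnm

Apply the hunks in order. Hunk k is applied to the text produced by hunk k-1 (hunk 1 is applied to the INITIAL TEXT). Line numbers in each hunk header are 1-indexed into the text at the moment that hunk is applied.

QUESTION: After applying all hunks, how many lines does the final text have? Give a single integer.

Answer: 8

Derivation:
Hunk 1: at line 1 remove [udodu,wiiwp] add [uizw] -> 5 lines: qpflc uizw slqwp qtd kzwgn
Hunk 2: at line 1 remove [slqwp] add [yzpbv,mbti] -> 6 lines: qpflc uizw yzpbv mbti qtd kzwgn
Hunk 3: at line 1 remove [yzpbv] add [ywgdp,dnm] -> 7 lines: qpflc uizw ywgdp dnm mbti qtd kzwgn
Hunk 4: at line 2 remove [ywgdp] add [uritn,qcj] -> 8 lines: qpflc uizw uritn qcj dnm mbti qtd kzwgn
Final line count: 8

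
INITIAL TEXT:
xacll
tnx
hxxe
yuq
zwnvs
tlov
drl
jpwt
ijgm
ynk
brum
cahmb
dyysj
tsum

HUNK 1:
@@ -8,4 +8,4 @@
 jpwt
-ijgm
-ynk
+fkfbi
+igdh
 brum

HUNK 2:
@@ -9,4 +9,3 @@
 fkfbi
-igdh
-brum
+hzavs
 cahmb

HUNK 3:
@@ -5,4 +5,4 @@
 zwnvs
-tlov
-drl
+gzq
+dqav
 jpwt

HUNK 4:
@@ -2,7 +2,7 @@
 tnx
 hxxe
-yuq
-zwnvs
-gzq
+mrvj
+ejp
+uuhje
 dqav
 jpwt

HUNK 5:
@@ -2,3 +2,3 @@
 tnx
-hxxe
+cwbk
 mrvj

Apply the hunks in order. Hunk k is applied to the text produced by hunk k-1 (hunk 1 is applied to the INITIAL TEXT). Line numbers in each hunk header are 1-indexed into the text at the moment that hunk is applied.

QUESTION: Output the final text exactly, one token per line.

Hunk 1: at line 8 remove [ijgm,ynk] add [fkfbi,igdh] -> 14 lines: xacll tnx hxxe yuq zwnvs tlov drl jpwt fkfbi igdh brum cahmb dyysj tsum
Hunk 2: at line 9 remove [igdh,brum] add [hzavs] -> 13 lines: xacll tnx hxxe yuq zwnvs tlov drl jpwt fkfbi hzavs cahmb dyysj tsum
Hunk 3: at line 5 remove [tlov,drl] add [gzq,dqav] -> 13 lines: xacll tnx hxxe yuq zwnvs gzq dqav jpwt fkfbi hzavs cahmb dyysj tsum
Hunk 4: at line 2 remove [yuq,zwnvs,gzq] add [mrvj,ejp,uuhje] -> 13 lines: xacll tnx hxxe mrvj ejp uuhje dqav jpwt fkfbi hzavs cahmb dyysj tsum
Hunk 5: at line 2 remove [hxxe] add [cwbk] -> 13 lines: xacll tnx cwbk mrvj ejp uuhje dqav jpwt fkfbi hzavs cahmb dyysj tsum

Answer: xacll
tnx
cwbk
mrvj
ejp
uuhje
dqav
jpwt
fkfbi
hzavs
cahmb
dyysj
tsum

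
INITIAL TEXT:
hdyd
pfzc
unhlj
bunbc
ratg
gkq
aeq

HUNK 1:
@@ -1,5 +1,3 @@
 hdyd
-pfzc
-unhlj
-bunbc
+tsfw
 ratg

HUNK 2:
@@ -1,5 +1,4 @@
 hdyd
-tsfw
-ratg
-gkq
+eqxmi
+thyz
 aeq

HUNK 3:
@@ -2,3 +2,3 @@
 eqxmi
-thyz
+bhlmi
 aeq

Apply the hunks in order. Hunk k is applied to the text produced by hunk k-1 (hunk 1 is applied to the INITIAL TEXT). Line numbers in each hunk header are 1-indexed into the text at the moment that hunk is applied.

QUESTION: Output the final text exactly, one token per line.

Answer: hdyd
eqxmi
bhlmi
aeq

Derivation:
Hunk 1: at line 1 remove [pfzc,unhlj,bunbc] add [tsfw] -> 5 lines: hdyd tsfw ratg gkq aeq
Hunk 2: at line 1 remove [tsfw,ratg,gkq] add [eqxmi,thyz] -> 4 lines: hdyd eqxmi thyz aeq
Hunk 3: at line 2 remove [thyz] add [bhlmi] -> 4 lines: hdyd eqxmi bhlmi aeq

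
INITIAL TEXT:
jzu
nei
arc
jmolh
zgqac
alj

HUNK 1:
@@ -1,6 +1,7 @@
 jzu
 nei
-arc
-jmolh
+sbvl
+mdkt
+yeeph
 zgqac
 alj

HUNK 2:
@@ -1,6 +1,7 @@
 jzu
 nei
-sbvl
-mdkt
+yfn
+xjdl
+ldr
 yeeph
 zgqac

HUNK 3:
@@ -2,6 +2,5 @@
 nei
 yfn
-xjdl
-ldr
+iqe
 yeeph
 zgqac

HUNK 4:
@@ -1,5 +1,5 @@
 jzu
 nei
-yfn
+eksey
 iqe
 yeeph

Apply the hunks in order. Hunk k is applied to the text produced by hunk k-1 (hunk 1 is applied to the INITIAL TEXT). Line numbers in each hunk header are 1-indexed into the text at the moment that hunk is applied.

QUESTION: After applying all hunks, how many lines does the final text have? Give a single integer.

Answer: 7

Derivation:
Hunk 1: at line 1 remove [arc,jmolh] add [sbvl,mdkt,yeeph] -> 7 lines: jzu nei sbvl mdkt yeeph zgqac alj
Hunk 2: at line 1 remove [sbvl,mdkt] add [yfn,xjdl,ldr] -> 8 lines: jzu nei yfn xjdl ldr yeeph zgqac alj
Hunk 3: at line 2 remove [xjdl,ldr] add [iqe] -> 7 lines: jzu nei yfn iqe yeeph zgqac alj
Hunk 4: at line 1 remove [yfn] add [eksey] -> 7 lines: jzu nei eksey iqe yeeph zgqac alj
Final line count: 7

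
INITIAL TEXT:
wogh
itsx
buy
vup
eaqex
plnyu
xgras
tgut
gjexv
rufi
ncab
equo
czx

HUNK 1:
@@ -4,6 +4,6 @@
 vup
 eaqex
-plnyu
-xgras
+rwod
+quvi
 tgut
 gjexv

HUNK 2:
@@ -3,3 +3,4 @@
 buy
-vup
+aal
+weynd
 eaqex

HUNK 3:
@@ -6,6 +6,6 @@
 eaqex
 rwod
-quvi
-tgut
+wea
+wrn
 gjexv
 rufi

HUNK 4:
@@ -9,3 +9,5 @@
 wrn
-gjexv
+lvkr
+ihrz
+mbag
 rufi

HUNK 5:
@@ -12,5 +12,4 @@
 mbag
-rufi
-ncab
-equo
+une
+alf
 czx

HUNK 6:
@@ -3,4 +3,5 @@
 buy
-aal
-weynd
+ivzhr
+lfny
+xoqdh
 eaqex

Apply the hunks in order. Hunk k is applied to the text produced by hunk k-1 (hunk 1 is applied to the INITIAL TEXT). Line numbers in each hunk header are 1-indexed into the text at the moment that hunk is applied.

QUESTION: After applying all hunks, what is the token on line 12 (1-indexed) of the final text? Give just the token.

Answer: ihrz

Derivation:
Hunk 1: at line 4 remove [plnyu,xgras] add [rwod,quvi] -> 13 lines: wogh itsx buy vup eaqex rwod quvi tgut gjexv rufi ncab equo czx
Hunk 2: at line 3 remove [vup] add [aal,weynd] -> 14 lines: wogh itsx buy aal weynd eaqex rwod quvi tgut gjexv rufi ncab equo czx
Hunk 3: at line 6 remove [quvi,tgut] add [wea,wrn] -> 14 lines: wogh itsx buy aal weynd eaqex rwod wea wrn gjexv rufi ncab equo czx
Hunk 4: at line 9 remove [gjexv] add [lvkr,ihrz,mbag] -> 16 lines: wogh itsx buy aal weynd eaqex rwod wea wrn lvkr ihrz mbag rufi ncab equo czx
Hunk 5: at line 12 remove [rufi,ncab,equo] add [une,alf] -> 15 lines: wogh itsx buy aal weynd eaqex rwod wea wrn lvkr ihrz mbag une alf czx
Hunk 6: at line 3 remove [aal,weynd] add [ivzhr,lfny,xoqdh] -> 16 lines: wogh itsx buy ivzhr lfny xoqdh eaqex rwod wea wrn lvkr ihrz mbag une alf czx
Final line 12: ihrz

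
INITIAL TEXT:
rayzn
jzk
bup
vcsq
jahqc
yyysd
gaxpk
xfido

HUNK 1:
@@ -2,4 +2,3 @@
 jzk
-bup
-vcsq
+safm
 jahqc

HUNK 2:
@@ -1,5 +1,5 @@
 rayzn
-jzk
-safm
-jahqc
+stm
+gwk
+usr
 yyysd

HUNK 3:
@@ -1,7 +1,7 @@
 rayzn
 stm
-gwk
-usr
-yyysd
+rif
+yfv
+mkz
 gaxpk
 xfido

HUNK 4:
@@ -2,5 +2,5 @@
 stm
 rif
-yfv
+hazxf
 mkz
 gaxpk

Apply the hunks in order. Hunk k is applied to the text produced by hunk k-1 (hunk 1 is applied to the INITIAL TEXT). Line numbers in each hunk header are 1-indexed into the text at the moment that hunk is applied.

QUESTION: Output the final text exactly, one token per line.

Hunk 1: at line 2 remove [bup,vcsq] add [safm] -> 7 lines: rayzn jzk safm jahqc yyysd gaxpk xfido
Hunk 2: at line 1 remove [jzk,safm,jahqc] add [stm,gwk,usr] -> 7 lines: rayzn stm gwk usr yyysd gaxpk xfido
Hunk 3: at line 1 remove [gwk,usr,yyysd] add [rif,yfv,mkz] -> 7 lines: rayzn stm rif yfv mkz gaxpk xfido
Hunk 4: at line 2 remove [yfv] add [hazxf] -> 7 lines: rayzn stm rif hazxf mkz gaxpk xfido

Answer: rayzn
stm
rif
hazxf
mkz
gaxpk
xfido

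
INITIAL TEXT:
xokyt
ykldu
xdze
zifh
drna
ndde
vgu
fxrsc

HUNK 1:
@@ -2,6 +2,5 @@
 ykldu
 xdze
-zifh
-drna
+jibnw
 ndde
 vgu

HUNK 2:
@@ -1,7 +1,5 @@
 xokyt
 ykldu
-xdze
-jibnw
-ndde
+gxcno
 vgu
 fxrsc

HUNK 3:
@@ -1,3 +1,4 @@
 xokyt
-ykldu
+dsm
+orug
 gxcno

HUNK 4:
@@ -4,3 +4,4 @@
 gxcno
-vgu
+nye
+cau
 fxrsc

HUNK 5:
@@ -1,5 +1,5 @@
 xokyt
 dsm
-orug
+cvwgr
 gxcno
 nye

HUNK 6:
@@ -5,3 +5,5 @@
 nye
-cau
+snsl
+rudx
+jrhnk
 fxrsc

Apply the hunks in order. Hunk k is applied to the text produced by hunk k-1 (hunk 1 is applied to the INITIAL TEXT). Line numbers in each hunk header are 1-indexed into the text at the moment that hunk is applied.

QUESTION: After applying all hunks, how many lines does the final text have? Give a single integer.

Hunk 1: at line 2 remove [zifh,drna] add [jibnw] -> 7 lines: xokyt ykldu xdze jibnw ndde vgu fxrsc
Hunk 2: at line 1 remove [xdze,jibnw,ndde] add [gxcno] -> 5 lines: xokyt ykldu gxcno vgu fxrsc
Hunk 3: at line 1 remove [ykldu] add [dsm,orug] -> 6 lines: xokyt dsm orug gxcno vgu fxrsc
Hunk 4: at line 4 remove [vgu] add [nye,cau] -> 7 lines: xokyt dsm orug gxcno nye cau fxrsc
Hunk 5: at line 1 remove [orug] add [cvwgr] -> 7 lines: xokyt dsm cvwgr gxcno nye cau fxrsc
Hunk 6: at line 5 remove [cau] add [snsl,rudx,jrhnk] -> 9 lines: xokyt dsm cvwgr gxcno nye snsl rudx jrhnk fxrsc
Final line count: 9

Answer: 9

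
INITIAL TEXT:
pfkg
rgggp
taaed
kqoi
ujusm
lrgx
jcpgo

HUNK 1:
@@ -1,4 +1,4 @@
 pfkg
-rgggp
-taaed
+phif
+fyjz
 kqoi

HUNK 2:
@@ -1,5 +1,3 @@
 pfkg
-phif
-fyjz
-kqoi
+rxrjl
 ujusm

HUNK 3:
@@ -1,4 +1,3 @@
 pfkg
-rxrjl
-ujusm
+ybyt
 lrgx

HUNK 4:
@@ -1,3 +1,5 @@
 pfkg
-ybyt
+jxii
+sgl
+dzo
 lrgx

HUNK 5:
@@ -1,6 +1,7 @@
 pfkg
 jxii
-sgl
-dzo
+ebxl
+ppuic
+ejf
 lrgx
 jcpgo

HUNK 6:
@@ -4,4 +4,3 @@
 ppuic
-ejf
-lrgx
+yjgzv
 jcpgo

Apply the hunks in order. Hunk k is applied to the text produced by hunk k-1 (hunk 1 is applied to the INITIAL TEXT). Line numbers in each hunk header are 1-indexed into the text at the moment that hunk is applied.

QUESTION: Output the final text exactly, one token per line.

Hunk 1: at line 1 remove [rgggp,taaed] add [phif,fyjz] -> 7 lines: pfkg phif fyjz kqoi ujusm lrgx jcpgo
Hunk 2: at line 1 remove [phif,fyjz,kqoi] add [rxrjl] -> 5 lines: pfkg rxrjl ujusm lrgx jcpgo
Hunk 3: at line 1 remove [rxrjl,ujusm] add [ybyt] -> 4 lines: pfkg ybyt lrgx jcpgo
Hunk 4: at line 1 remove [ybyt] add [jxii,sgl,dzo] -> 6 lines: pfkg jxii sgl dzo lrgx jcpgo
Hunk 5: at line 1 remove [sgl,dzo] add [ebxl,ppuic,ejf] -> 7 lines: pfkg jxii ebxl ppuic ejf lrgx jcpgo
Hunk 6: at line 4 remove [ejf,lrgx] add [yjgzv] -> 6 lines: pfkg jxii ebxl ppuic yjgzv jcpgo

Answer: pfkg
jxii
ebxl
ppuic
yjgzv
jcpgo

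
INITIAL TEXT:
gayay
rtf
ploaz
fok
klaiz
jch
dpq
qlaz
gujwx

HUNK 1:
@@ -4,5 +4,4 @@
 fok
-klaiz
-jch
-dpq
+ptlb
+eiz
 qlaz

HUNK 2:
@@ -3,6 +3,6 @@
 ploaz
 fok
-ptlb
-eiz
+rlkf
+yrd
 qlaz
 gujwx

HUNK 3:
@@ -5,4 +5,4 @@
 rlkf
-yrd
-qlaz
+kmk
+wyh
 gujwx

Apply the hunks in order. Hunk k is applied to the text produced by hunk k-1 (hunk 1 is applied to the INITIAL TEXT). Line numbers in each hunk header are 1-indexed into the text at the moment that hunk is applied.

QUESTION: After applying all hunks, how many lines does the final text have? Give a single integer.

Hunk 1: at line 4 remove [klaiz,jch,dpq] add [ptlb,eiz] -> 8 lines: gayay rtf ploaz fok ptlb eiz qlaz gujwx
Hunk 2: at line 3 remove [ptlb,eiz] add [rlkf,yrd] -> 8 lines: gayay rtf ploaz fok rlkf yrd qlaz gujwx
Hunk 3: at line 5 remove [yrd,qlaz] add [kmk,wyh] -> 8 lines: gayay rtf ploaz fok rlkf kmk wyh gujwx
Final line count: 8

Answer: 8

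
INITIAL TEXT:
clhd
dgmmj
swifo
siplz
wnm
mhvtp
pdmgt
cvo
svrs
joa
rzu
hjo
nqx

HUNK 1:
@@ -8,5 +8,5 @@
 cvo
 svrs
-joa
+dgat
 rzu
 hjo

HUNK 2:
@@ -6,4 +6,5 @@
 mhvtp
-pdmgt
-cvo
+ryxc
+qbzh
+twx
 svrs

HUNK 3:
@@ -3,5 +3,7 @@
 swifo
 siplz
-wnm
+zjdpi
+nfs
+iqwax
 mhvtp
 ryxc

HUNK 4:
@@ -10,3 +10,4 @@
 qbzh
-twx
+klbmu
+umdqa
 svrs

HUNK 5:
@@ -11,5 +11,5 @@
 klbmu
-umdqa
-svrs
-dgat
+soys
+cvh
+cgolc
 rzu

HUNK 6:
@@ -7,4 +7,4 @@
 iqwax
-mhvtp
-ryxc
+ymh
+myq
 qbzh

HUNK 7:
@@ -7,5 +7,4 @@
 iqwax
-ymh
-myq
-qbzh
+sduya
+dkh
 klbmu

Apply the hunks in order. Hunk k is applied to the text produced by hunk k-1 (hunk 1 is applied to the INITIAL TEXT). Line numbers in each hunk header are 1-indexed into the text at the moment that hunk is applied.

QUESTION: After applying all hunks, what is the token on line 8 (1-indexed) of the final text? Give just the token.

Hunk 1: at line 8 remove [joa] add [dgat] -> 13 lines: clhd dgmmj swifo siplz wnm mhvtp pdmgt cvo svrs dgat rzu hjo nqx
Hunk 2: at line 6 remove [pdmgt,cvo] add [ryxc,qbzh,twx] -> 14 lines: clhd dgmmj swifo siplz wnm mhvtp ryxc qbzh twx svrs dgat rzu hjo nqx
Hunk 3: at line 3 remove [wnm] add [zjdpi,nfs,iqwax] -> 16 lines: clhd dgmmj swifo siplz zjdpi nfs iqwax mhvtp ryxc qbzh twx svrs dgat rzu hjo nqx
Hunk 4: at line 10 remove [twx] add [klbmu,umdqa] -> 17 lines: clhd dgmmj swifo siplz zjdpi nfs iqwax mhvtp ryxc qbzh klbmu umdqa svrs dgat rzu hjo nqx
Hunk 5: at line 11 remove [umdqa,svrs,dgat] add [soys,cvh,cgolc] -> 17 lines: clhd dgmmj swifo siplz zjdpi nfs iqwax mhvtp ryxc qbzh klbmu soys cvh cgolc rzu hjo nqx
Hunk 6: at line 7 remove [mhvtp,ryxc] add [ymh,myq] -> 17 lines: clhd dgmmj swifo siplz zjdpi nfs iqwax ymh myq qbzh klbmu soys cvh cgolc rzu hjo nqx
Hunk 7: at line 7 remove [ymh,myq,qbzh] add [sduya,dkh] -> 16 lines: clhd dgmmj swifo siplz zjdpi nfs iqwax sduya dkh klbmu soys cvh cgolc rzu hjo nqx
Final line 8: sduya

Answer: sduya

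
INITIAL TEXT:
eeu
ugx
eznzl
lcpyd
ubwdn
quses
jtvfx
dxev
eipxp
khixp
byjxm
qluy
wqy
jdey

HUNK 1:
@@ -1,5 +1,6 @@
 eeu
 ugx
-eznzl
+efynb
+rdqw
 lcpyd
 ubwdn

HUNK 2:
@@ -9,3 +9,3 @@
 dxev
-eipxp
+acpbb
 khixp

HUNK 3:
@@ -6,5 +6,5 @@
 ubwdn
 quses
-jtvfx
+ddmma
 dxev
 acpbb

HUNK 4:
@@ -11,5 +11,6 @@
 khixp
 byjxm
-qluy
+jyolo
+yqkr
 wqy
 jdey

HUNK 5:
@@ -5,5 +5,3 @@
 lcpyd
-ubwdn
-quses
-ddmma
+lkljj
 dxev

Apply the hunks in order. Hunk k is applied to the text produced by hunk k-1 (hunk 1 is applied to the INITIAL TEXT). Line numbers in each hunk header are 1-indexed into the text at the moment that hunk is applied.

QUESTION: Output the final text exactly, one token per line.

Answer: eeu
ugx
efynb
rdqw
lcpyd
lkljj
dxev
acpbb
khixp
byjxm
jyolo
yqkr
wqy
jdey

Derivation:
Hunk 1: at line 1 remove [eznzl] add [efynb,rdqw] -> 15 lines: eeu ugx efynb rdqw lcpyd ubwdn quses jtvfx dxev eipxp khixp byjxm qluy wqy jdey
Hunk 2: at line 9 remove [eipxp] add [acpbb] -> 15 lines: eeu ugx efynb rdqw lcpyd ubwdn quses jtvfx dxev acpbb khixp byjxm qluy wqy jdey
Hunk 3: at line 6 remove [jtvfx] add [ddmma] -> 15 lines: eeu ugx efynb rdqw lcpyd ubwdn quses ddmma dxev acpbb khixp byjxm qluy wqy jdey
Hunk 4: at line 11 remove [qluy] add [jyolo,yqkr] -> 16 lines: eeu ugx efynb rdqw lcpyd ubwdn quses ddmma dxev acpbb khixp byjxm jyolo yqkr wqy jdey
Hunk 5: at line 5 remove [ubwdn,quses,ddmma] add [lkljj] -> 14 lines: eeu ugx efynb rdqw lcpyd lkljj dxev acpbb khixp byjxm jyolo yqkr wqy jdey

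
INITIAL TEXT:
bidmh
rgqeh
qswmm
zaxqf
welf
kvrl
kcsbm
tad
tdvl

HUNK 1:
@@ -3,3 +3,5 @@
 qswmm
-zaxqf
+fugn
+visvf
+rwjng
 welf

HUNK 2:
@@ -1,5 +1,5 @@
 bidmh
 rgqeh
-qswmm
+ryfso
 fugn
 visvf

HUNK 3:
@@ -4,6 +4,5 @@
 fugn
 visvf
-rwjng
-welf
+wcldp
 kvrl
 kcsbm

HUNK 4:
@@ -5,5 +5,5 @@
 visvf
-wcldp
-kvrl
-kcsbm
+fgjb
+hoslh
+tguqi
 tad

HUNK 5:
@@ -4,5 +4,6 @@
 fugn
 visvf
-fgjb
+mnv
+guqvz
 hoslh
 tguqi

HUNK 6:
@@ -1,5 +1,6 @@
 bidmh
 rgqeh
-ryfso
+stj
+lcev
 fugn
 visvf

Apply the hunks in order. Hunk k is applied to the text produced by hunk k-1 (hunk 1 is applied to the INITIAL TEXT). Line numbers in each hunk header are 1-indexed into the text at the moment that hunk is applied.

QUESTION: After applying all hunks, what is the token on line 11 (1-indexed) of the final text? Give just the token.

Answer: tad

Derivation:
Hunk 1: at line 3 remove [zaxqf] add [fugn,visvf,rwjng] -> 11 lines: bidmh rgqeh qswmm fugn visvf rwjng welf kvrl kcsbm tad tdvl
Hunk 2: at line 1 remove [qswmm] add [ryfso] -> 11 lines: bidmh rgqeh ryfso fugn visvf rwjng welf kvrl kcsbm tad tdvl
Hunk 3: at line 4 remove [rwjng,welf] add [wcldp] -> 10 lines: bidmh rgqeh ryfso fugn visvf wcldp kvrl kcsbm tad tdvl
Hunk 4: at line 5 remove [wcldp,kvrl,kcsbm] add [fgjb,hoslh,tguqi] -> 10 lines: bidmh rgqeh ryfso fugn visvf fgjb hoslh tguqi tad tdvl
Hunk 5: at line 4 remove [fgjb] add [mnv,guqvz] -> 11 lines: bidmh rgqeh ryfso fugn visvf mnv guqvz hoslh tguqi tad tdvl
Hunk 6: at line 1 remove [ryfso] add [stj,lcev] -> 12 lines: bidmh rgqeh stj lcev fugn visvf mnv guqvz hoslh tguqi tad tdvl
Final line 11: tad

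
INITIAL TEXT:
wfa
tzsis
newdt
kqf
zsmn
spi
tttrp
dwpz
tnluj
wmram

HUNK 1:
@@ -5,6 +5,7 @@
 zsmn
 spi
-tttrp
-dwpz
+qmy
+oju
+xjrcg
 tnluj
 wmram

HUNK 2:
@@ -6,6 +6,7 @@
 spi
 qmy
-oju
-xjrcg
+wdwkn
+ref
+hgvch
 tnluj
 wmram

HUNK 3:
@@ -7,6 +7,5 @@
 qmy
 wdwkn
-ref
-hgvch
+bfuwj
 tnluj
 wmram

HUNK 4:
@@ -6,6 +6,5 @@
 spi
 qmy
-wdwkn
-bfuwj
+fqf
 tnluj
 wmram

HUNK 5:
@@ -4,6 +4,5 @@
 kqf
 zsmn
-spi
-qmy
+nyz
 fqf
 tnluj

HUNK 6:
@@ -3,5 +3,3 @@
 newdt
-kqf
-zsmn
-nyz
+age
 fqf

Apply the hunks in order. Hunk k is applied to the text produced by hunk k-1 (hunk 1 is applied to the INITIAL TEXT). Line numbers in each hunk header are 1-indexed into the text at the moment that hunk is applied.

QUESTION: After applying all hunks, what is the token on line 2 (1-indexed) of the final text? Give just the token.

Answer: tzsis

Derivation:
Hunk 1: at line 5 remove [tttrp,dwpz] add [qmy,oju,xjrcg] -> 11 lines: wfa tzsis newdt kqf zsmn spi qmy oju xjrcg tnluj wmram
Hunk 2: at line 6 remove [oju,xjrcg] add [wdwkn,ref,hgvch] -> 12 lines: wfa tzsis newdt kqf zsmn spi qmy wdwkn ref hgvch tnluj wmram
Hunk 3: at line 7 remove [ref,hgvch] add [bfuwj] -> 11 lines: wfa tzsis newdt kqf zsmn spi qmy wdwkn bfuwj tnluj wmram
Hunk 4: at line 6 remove [wdwkn,bfuwj] add [fqf] -> 10 lines: wfa tzsis newdt kqf zsmn spi qmy fqf tnluj wmram
Hunk 5: at line 4 remove [spi,qmy] add [nyz] -> 9 lines: wfa tzsis newdt kqf zsmn nyz fqf tnluj wmram
Hunk 6: at line 3 remove [kqf,zsmn,nyz] add [age] -> 7 lines: wfa tzsis newdt age fqf tnluj wmram
Final line 2: tzsis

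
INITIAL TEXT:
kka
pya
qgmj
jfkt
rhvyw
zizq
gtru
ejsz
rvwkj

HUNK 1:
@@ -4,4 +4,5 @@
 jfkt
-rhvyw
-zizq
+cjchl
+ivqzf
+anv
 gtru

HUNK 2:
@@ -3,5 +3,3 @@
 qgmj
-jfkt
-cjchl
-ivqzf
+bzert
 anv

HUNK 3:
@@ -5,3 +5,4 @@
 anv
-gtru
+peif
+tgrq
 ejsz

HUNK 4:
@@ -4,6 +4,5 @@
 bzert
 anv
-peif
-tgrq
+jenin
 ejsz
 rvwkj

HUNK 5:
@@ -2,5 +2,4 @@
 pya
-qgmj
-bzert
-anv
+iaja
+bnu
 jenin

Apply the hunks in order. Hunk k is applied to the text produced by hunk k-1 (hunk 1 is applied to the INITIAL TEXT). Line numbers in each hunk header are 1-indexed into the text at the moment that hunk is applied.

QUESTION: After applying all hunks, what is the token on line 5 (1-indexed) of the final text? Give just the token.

Answer: jenin

Derivation:
Hunk 1: at line 4 remove [rhvyw,zizq] add [cjchl,ivqzf,anv] -> 10 lines: kka pya qgmj jfkt cjchl ivqzf anv gtru ejsz rvwkj
Hunk 2: at line 3 remove [jfkt,cjchl,ivqzf] add [bzert] -> 8 lines: kka pya qgmj bzert anv gtru ejsz rvwkj
Hunk 3: at line 5 remove [gtru] add [peif,tgrq] -> 9 lines: kka pya qgmj bzert anv peif tgrq ejsz rvwkj
Hunk 4: at line 4 remove [peif,tgrq] add [jenin] -> 8 lines: kka pya qgmj bzert anv jenin ejsz rvwkj
Hunk 5: at line 2 remove [qgmj,bzert,anv] add [iaja,bnu] -> 7 lines: kka pya iaja bnu jenin ejsz rvwkj
Final line 5: jenin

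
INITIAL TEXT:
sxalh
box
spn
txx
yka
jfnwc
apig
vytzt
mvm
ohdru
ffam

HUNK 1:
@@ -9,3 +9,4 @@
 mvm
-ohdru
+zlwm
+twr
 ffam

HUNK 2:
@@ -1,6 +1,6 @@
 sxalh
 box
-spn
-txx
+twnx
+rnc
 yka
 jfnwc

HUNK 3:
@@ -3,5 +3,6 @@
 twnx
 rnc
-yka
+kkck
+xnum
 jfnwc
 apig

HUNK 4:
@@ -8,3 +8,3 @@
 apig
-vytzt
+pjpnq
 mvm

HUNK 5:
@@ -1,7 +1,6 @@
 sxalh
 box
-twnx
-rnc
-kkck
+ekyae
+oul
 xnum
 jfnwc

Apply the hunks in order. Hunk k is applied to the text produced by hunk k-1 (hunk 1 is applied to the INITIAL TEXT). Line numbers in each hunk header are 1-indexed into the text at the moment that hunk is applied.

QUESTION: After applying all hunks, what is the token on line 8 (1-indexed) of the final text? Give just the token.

Answer: pjpnq

Derivation:
Hunk 1: at line 9 remove [ohdru] add [zlwm,twr] -> 12 lines: sxalh box spn txx yka jfnwc apig vytzt mvm zlwm twr ffam
Hunk 2: at line 1 remove [spn,txx] add [twnx,rnc] -> 12 lines: sxalh box twnx rnc yka jfnwc apig vytzt mvm zlwm twr ffam
Hunk 3: at line 3 remove [yka] add [kkck,xnum] -> 13 lines: sxalh box twnx rnc kkck xnum jfnwc apig vytzt mvm zlwm twr ffam
Hunk 4: at line 8 remove [vytzt] add [pjpnq] -> 13 lines: sxalh box twnx rnc kkck xnum jfnwc apig pjpnq mvm zlwm twr ffam
Hunk 5: at line 1 remove [twnx,rnc,kkck] add [ekyae,oul] -> 12 lines: sxalh box ekyae oul xnum jfnwc apig pjpnq mvm zlwm twr ffam
Final line 8: pjpnq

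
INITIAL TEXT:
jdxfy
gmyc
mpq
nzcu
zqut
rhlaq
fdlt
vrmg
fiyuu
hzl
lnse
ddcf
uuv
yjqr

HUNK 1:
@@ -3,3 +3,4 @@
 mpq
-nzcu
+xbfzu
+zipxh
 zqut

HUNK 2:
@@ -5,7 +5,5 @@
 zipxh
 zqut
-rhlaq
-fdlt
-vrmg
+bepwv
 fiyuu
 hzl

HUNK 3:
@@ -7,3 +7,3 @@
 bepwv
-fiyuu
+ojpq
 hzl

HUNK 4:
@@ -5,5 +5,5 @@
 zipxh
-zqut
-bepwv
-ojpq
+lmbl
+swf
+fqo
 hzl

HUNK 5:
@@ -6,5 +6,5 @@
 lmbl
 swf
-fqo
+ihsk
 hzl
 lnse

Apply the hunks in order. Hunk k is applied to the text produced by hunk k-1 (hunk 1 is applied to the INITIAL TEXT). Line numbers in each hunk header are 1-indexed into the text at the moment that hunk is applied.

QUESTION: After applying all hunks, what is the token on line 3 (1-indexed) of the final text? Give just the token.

Hunk 1: at line 3 remove [nzcu] add [xbfzu,zipxh] -> 15 lines: jdxfy gmyc mpq xbfzu zipxh zqut rhlaq fdlt vrmg fiyuu hzl lnse ddcf uuv yjqr
Hunk 2: at line 5 remove [rhlaq,fdlt,vrmg] add [bepwv] -> 13 lines: jdxfy gmyc mpq xbfzu zipxh zqut bepwv fiyuu hzl lnse ddcf uuv yjqr
Hunk 3: at line 7 remove [fiyuu] add [ojpq] -> 13 lines: jdxfy gmyc mpq xbfzu zipxh zqut bepwv ojpq hzl lnse ddcf uuv yjqr
Hunk 4: at line 5 remove [zqut,bepwv,ojpq] add [lmbl,swf,fqo] -> 13 lines: jdxfy gmyc mpq xbfzu zipxh lmbl swf fqo hzl lnse ddcf uuv yjqr
Hunk 5: at line 6 remove [fqo] add [ihsk] -> 13 lines: jdxfy gmyc mpq xbfzu zipxh lmbl swf ihsk hzl lnse ddcf uuv yjqr
Final line 3: mpq

Answer: mpq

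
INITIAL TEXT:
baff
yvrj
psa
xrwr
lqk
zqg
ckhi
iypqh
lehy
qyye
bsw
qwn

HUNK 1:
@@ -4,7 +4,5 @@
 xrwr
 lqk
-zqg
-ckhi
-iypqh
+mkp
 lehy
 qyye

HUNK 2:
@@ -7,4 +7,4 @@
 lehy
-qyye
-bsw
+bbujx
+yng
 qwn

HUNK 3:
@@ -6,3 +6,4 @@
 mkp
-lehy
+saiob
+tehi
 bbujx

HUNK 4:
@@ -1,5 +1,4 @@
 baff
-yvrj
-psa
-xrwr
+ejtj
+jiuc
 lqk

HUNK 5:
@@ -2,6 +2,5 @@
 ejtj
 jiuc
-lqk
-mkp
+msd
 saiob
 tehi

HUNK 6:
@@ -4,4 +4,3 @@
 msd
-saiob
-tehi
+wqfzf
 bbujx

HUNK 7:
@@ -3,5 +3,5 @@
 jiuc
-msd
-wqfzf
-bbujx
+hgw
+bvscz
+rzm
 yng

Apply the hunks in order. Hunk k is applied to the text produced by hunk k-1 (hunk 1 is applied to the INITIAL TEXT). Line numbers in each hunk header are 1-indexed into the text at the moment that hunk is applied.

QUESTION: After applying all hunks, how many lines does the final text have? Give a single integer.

Hunk 1: at line 4 remove [zqg,ckhi,iypqh] add [mkp] -> 10 lines: baff yvrj psa xrwr lqk mkp lehy qyye bsw qwn
Hunk 2: at line 7 remove [qyye,bsw] add [bbujx,yng] -> 10 lines: baff yvrj psa xrwr lqk mkp lehy bbujx yng qwn
Hunk 3: at line 6 remove [lehy] add [saiob,tehi] -> 11 lines: baff yvrj psa xrwr lqk mkp saiob tehi bbujx yng qwn
Hunk 4: at line 1 remove [yvrj,psa,xrwr] add [ejtj,jiuc] -> 10 lines: baff ejtj jiuc lqk mkp saiob tehi bbujx yng qwn
Hunk 5: at line 2 remove [lqk,mkp] add [msd] -> 9 lines: baff ejtj jiuc msd saiob tehi bbujx yng qwn
Hunk 6: at line 4 remove [saiob,tehi] add [wqfzf] -> 8 lines: baff ejtj jiuc msd wqfzf bbujx yng qwn
Hunk 7: at line 3 remove [msd,wqfzf,bbujx] add [hgw,bvscz,rzm] -> 8 lines: baff ejtj jiuc hgw bvscz rzm yng qwn
Final line count: 8

Answer: 8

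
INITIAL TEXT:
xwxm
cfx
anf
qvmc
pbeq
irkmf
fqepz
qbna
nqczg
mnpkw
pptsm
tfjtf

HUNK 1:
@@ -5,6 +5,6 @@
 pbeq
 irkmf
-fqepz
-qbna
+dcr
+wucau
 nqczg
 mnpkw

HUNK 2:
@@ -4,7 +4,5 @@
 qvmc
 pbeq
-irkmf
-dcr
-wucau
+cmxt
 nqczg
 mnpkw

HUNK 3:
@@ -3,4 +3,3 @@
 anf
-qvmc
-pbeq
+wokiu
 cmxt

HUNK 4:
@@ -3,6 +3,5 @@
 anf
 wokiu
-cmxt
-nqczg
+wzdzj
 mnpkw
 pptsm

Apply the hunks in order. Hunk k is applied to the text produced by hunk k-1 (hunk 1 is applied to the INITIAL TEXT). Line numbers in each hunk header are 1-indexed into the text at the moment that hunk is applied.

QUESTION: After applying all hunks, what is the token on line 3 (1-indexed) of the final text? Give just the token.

Hunk 1: at line 5 remove [fqepz,qbna] add [dcr,wucau] -> 12 lines: xwxm cfx anf qvmc pbeq irkmf dcr wucau nqczg mnpkw pptsm tfjtf
Hunk 2: at line 4 remove [irkmf,dcr,wucau] add [cmxt] -> 10 lines: xwxm cfx anf qvmc pbeq cmxt nqczg mnpkw pptsm tfjtf
Hunk 3: at line 3 remove [qvmc,pbeq] add [wokiu] -> 9 lines: xwxm cfx anf wokiu cmxt nqczg mnpkw pptsm tfjtf
Hunk 4: at line 3 remove [cmxt,nqczg] add [wzdzj] -> 8 lines: xwxm cfx anf wokiu wzdzj mnpkw pptsm tfjtf
Final line 3: anf

Answer: anf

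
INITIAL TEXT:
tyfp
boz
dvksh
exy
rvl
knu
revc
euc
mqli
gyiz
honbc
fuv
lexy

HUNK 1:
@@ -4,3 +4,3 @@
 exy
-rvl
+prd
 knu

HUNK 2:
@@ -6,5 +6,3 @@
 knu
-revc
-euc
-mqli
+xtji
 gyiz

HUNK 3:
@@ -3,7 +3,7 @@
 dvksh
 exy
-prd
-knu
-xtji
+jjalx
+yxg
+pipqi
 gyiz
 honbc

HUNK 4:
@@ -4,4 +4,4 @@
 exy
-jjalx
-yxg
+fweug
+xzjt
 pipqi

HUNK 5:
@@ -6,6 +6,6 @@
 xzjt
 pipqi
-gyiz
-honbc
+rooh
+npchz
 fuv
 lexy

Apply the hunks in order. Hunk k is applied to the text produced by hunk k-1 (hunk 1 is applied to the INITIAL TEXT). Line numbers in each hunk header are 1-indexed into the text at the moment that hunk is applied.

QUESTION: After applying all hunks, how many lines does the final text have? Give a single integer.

Hunk 1: at line 4 remove [rvl] add [prd] -> 13 lines: tyfp boz dvksh exy prd knu revc euc mqli gyiz honbc fuv lexy
Hunk 2: at line 6 remove [revc,euc,mqli] add [xtji] -> 11 lines: tyfp boz dvksh exy prd knu xtji gyiz honbc fuv lexy
Hunk 3: at line 3 remove [prd,knu,xtji] add [jjalx,yxg,pipqi] -> 11 lines: tyfp boz dvksh exy jjalx yxg pipqi gyiz honbc fuv lexy
Hunk 4: at line 4 remove [jjalx,yxg] add [fweug,xzjt] -> 11 lines: tyfp boz dvksh exy fweug xzjt pipqi gyiz honbc fuv lexy
Hunk 5: at line 6 remove [gyiz,honbc] add [rooh,npchz] -> 11 lines: tyfp boz dvksh exy fweug xzjt pipqi rooh npchz fuv lexy
Final line count: 11

Answer: 11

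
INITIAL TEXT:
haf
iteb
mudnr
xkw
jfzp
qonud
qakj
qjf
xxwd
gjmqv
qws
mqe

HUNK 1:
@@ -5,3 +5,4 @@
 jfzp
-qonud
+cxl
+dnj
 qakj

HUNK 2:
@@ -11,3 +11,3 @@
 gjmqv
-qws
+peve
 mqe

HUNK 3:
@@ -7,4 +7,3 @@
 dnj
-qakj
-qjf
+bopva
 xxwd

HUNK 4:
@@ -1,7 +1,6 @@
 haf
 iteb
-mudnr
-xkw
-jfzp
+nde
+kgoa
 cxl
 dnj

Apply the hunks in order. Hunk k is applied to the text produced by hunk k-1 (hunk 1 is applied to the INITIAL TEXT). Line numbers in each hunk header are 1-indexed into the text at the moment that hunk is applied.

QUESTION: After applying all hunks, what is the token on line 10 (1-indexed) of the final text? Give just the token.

Hunk 1: at line 5 remove [qonud] add [cxl,dnj] -> 13 lines: haf iteb mudnr xkw jfzp cxl dnj qakj qjf xxwd gjmqv qws mqe
Hunk 2: at line 11 remove [qws] add [peve] -> 13 lines: haf iteb mudnr xkw jfzp cxl dnj qakj qjf xxwd gjmqv peve mqe
Hunk 3: at line 7 remove [qakj,qjf] add [bopva] -> 12 lines: haf iteb mudnr xkw jfzp cxl dnj bopva xxwd gjmqv peve mqe
Hunk 4: at line 1 remove [mudnr,xkw,jfzp] add [nde,kgoa] -> 11 lines: haf iteb nde kgoa cxl dnj bopva xxwd gjmqv peve mqe
Final line 10: peve

Answer: peve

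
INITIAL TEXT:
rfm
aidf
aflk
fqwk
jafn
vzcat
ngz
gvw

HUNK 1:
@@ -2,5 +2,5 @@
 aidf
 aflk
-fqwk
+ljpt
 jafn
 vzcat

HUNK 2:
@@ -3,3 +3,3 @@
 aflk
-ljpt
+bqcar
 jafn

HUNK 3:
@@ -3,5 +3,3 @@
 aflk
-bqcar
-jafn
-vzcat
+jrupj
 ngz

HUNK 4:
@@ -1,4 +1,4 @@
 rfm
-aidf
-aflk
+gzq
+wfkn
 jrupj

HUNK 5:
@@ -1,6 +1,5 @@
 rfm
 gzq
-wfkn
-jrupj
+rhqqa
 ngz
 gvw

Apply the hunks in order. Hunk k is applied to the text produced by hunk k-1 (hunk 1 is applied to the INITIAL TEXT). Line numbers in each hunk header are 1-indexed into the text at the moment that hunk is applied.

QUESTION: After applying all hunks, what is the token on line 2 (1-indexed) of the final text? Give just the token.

Answer: gzq

Derivation:
Hunk 1: at line 2 remove [fqwk] add [ljpt] -> 8 lines: rfm aidf aflk ljpt jafn vzcat ngz gvw
Hunk 2: at line 3 remove [ljpt] add [bqcar] -> 8 lines: rfm aidf aflk bqcar jafn vzcat ngz gvw
Hunk 3: at line 3 remove [bqcar,jafn,vzcat] add [jrupj] -> 6 lines: rfm aidf aflk jrupj ngz gvw
Hunk 4: at line 1 remove [aidf,aflk] add [gzq,wfkn] -> 6 lines: rfm gzq wfkn jrupj ngz gvw
Hunk 5: at line 1 remove [wfkn,jrupj] add [rhqqa] -> 5 lines: rfm gzq rhqqa ngz gvw
Final line 2: gzq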